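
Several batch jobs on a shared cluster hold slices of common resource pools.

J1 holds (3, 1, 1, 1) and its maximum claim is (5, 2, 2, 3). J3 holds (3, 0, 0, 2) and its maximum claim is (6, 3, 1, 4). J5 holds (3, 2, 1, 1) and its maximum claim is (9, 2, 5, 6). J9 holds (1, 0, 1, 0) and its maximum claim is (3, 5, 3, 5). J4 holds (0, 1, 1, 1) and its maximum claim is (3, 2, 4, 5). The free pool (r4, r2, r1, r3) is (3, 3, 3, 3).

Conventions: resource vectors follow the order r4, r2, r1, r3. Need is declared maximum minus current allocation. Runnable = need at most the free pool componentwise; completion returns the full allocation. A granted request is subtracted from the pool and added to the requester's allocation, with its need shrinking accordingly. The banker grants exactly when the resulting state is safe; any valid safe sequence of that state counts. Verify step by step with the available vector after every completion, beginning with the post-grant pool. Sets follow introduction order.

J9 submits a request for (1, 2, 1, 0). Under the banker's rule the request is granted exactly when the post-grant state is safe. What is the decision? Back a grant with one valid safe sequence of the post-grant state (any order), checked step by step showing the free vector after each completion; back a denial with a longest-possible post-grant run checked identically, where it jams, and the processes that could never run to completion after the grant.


GRANT. The post-grant state is safe; one safe sequence: J1, J4, J9, J5, J3.
Key observation: even at the reduced pool (2, 1, 2, 3), J1 fits immediately, so safety survives the grant.
Step-by-step check of the post-grant state:
  pool = (2, 1, 2, 3)
  J1: need (2, 1, 1, 2) fits (2, 1, 2, 3); releases (3, 1, 1, 1), pool now (5, 2, 3, 4)
  J4: need (3, 1, 3, 4) fits (5, 2, 3, 4); releases (0, 1, 1, 1), pool now (5, 3, 4, 5)
  J9: need (1, 3, 1, 5) fits (5, 3, 4, 5); releases (2, 2, 2, 0), pool now (7, 5, 6, 5)
  J5: need (6, 0, 4, 5) fits (7, 5, 6, 5); releases (3, 2, 1, 1), pool now (10, 7, 7, 6)
  J3: need (3, 3, 1, 2) fits (10, 7, 7, 6); releases (3, 0, 0, 2), pool now (13, 7, 7, 8)


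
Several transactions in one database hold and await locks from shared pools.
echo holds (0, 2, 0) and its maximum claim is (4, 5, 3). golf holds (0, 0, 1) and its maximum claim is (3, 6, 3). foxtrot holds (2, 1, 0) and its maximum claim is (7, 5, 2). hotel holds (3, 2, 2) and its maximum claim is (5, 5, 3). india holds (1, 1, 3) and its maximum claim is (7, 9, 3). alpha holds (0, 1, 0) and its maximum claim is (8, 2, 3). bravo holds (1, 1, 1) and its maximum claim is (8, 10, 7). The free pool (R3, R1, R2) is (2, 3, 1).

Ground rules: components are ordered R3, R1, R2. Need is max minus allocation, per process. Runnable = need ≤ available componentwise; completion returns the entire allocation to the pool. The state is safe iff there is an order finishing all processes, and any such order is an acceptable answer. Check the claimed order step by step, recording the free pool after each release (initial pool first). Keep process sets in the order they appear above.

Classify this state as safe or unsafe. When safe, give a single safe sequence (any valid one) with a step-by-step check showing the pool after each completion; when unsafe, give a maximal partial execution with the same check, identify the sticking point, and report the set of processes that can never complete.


SAFE — a valid safe sequence is hotel, foxtrot, echo, india, bravo, golf, alpha.
Key observation: the order's first zero-slack moment is hotel ((2, 3, 1) needed, (2, 3, 1) free — a requested resource with nothing to spare).
Step-by-step check:
  pool = (2, 3, 1)
  run hotel (needs (2, 3, 1), free (2, 3, 1)); after release of (3, 2, 2) the pool is (5, 5, 3)
  run foxtrot (needs (5, 4, 2), free (5, 5, 3)); after release of (2, 1, 0) the pool is (7, 6, 3)
  run echo (needs (4, 3, 3), free (7, 6, 3)); after release of (0, 2, 0) the pool is (7, 8, 3)
  run india (needs (6, 8, 0), free (7, 8, 3)); after release of (1, 1, 3) the pool is (8, 9, 6)
  run bravo (needs (7, 9, 6), free (8, 9, 6)); after release of (1, 1, 1) the pool is (9, 10, 7)
  run golf (needs (3, 6, 2), free (9, 10, 7)); after release of (0, 0, 1) the pool is (9, 10, 8)
  run alpha (needs (8, 1, 3), free (9, 10, 8)); after release of (0, 1, 0) the pool is (9, 11, 8)


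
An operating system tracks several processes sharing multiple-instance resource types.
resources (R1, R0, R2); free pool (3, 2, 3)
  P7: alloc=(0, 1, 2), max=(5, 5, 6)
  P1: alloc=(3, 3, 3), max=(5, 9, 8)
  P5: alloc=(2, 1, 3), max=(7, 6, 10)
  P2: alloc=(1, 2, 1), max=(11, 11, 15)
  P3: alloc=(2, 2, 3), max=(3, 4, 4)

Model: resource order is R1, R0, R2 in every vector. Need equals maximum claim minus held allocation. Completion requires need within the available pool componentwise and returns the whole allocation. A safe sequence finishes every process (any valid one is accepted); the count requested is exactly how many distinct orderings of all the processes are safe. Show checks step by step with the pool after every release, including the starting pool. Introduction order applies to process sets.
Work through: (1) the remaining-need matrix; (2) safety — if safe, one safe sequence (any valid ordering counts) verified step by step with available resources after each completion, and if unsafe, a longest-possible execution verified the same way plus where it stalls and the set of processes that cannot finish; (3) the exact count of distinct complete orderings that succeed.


(1) Need matrix, components ordered R1, R0, R2:
  P7: (5, 4, 4)
  P1: (2, 6, 5)
  P5: (5, 5, 7)
  P2: (10, 9, 14)
  P3: (1, 2, 1)
(2) SAFE. One safe sequence: P3, P7, P5, P1, P2.
Key observation: the order's first zero-slack moment is P3 ((1, 2, 1) needed, (3, 2, 3) free — a requested resource with nothing to spare).
Step-by-step check:
  pool = (3, 2, 3)
  P3: need (1, 2, 1) fits (3, 2, 3); releases (2, 2, 3), pool now (5, 4, 6)
  P7: need (5, 4, 4) fits (5, 4, 6); releases (0, 1, 2), pool now (5, 5, 8)
  P5: need (5, 5, 7) fits (5, 5, 8); releases (2, 1, 3), pool now (7, 6, 11)
  P1: need (2, 6, 5) fits (7, 6, 11); releases (3, 3, 3), pool now (10, 9, 14)
  P2: need (10, 9, 14) fits (10, 9, 14); releases (1, 2, 1), pool now (11, 11, 15)
(3) The exact count: 1 of the possible complete orderings is a safe sequence.


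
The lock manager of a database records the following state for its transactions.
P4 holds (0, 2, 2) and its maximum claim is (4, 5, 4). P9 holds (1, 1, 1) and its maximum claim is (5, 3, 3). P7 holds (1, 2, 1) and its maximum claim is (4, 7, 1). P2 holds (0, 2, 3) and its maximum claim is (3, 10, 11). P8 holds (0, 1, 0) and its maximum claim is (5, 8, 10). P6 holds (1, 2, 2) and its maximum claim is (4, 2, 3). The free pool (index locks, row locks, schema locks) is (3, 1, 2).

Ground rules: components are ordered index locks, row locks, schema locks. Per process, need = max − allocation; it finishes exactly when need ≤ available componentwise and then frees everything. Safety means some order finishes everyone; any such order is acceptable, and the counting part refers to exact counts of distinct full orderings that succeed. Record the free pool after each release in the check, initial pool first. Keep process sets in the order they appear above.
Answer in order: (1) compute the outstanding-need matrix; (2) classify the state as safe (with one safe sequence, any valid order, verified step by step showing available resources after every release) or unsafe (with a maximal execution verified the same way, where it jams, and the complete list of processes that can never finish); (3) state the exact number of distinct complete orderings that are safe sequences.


(1) Outstanding need per process (order index locks, row locks, schema locks):
  P4: (4, 3, 2)
  P9: (4, 2, 2)
  P7: (3, 5, 0)
  P2: (3, 8, 8)
  P8: (5, 7, 10)
  P6: (3, 0, 1)
(2) SAFE, for example via the order P6, P9, P4, P7, P2, P8.
Key observation: the first exact fit in this order is P6 — it needs (3, 0, 1) with (3, 1, 2) free, meeting a requested resource to the last unit.
Check, step by step:
  pool = (3, 1, 2)
  run P6 (needs (3, 0, 1), free (3, 1, 2)); after release of (1, 2, 2) the pool is (4, 3, 4)
  run P9 (needs (4, 2, 2), free (4, 3, 4)); after release of (1, 1, 1) the pool is (5, 4, 5)
  run P4 (needs (4, 3, 2), free (5, 4, 5)); after release of (0, 2, 2) the pool is (5, 6, 7)
  run P7 (needs (3, 5, 0), free (5, 6, 7)); after release of (1, 2, 1) the pool is (6, 8, 8)
  run P2 (needs (3, 8, 8), free (6, 8, 8)); after release of (0, 2, 3) the pool is (6, 10, 11)
  run P8 (needs (5, 7, 10), free (6, 10, 11)); after release of (0, 1, 0) the pool is (6, 11, 11)
(3) Exactly 3 of the possible complete orderings are safe sequences.


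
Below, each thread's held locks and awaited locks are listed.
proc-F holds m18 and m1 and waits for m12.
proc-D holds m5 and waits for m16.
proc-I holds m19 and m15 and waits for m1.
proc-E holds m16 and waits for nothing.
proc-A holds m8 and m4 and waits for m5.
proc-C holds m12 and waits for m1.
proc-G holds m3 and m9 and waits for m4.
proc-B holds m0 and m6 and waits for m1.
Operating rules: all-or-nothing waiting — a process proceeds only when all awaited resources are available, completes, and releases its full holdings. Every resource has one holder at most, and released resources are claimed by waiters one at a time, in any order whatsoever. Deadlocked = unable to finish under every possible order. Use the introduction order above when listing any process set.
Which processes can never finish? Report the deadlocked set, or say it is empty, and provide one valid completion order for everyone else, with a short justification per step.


The deadlocked set is proc-F, proc-I, proc-C and proc-B.
Key observation: the knot is the closed ring of waits proc-F -> proc-C -> proc-F; proc-I and proc-B wait into the deadlock from upstream.
One completion order for the rest: proc-E, proc-D, proc-A, proc-G.
Verifying each step:
  run proc-E (it waits on nothing); releases m16
  proc-D: everything it awaited (m16) is free; runs, freeing m5
  proc-A: everything it awaited (m5) is free; runs, freeing m8 and m4
  proc-G: everything it awaited (m4) is free; runs, freeing m3 and m9


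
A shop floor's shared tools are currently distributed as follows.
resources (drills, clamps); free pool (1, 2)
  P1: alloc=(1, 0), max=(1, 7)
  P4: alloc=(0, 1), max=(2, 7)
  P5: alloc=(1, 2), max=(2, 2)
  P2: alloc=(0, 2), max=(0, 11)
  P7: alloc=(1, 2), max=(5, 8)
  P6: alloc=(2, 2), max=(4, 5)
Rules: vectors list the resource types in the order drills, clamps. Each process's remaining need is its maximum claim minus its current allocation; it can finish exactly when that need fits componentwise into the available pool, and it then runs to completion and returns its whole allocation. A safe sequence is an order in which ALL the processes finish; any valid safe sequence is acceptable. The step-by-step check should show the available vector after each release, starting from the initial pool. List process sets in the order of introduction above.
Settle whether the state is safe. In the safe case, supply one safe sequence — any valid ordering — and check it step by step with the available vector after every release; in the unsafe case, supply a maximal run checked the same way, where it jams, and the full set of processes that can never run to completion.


SAFE, for example via the order P5, P6, P4, P7, P2, P1.
Key observation: the first exact fit in this order is P5 — it needs (1, 0) with (1, 2) free, meeting a requested resource to the last unit.
Verifying each step:
  pool = (1, 2)
  P5 needs (1, 0) <= (1, 2) -> finishes; pool += (1, 2) = (2, 4)
  P6 needs (2, 3) <= (2, 4) -> finishes; pool += (2, 2) = (4, 6)
  P4 needs (2, 6) <= (4, 6) -> finishes; pool += (0, 1) = (4, 7)
  P7 needs (4, 6) <= (4, 7) -> finishes; pool += (1, 2) = (5, 9)
  P2 needs (0, 9) <= (5, 9) -> finishes; pool += (0, 2) = (5, 11)
  P1 needs (0, 7) <= (5, 11) -> finishes; pool += (1, 0) = (6, 11)


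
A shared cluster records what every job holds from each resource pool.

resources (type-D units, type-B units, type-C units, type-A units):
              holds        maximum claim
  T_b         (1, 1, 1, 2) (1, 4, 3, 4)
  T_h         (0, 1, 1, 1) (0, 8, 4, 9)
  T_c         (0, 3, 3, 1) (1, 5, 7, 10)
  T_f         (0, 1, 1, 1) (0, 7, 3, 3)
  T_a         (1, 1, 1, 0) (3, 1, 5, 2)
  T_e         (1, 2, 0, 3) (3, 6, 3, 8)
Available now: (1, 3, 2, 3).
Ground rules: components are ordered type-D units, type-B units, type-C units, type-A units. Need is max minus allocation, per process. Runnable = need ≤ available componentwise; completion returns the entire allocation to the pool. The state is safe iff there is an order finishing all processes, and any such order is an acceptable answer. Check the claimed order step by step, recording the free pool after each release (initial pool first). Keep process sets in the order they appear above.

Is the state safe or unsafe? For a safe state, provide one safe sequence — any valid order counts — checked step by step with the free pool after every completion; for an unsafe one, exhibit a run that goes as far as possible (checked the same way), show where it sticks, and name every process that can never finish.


SAFE — a valid safe sequence is T_b, T_e, T_f, T_c, T_h, T_a.
Key observation: the first exact fit in this order is T_b — it needs (0, 3, 2, 2) with (1, 3, 2, 3) free, meeting a requested resource to the last unit.
Step-by-step check:
  pool = (1, 3, 2, 3)
  run T_b (needs (0, 3, 2, 2), free (1, 3, 2, 3)); after release of (1, 1, 1, 2) the pool is (2, 4, 3, 5)
  run T_e (needs (2, 4, 3, 5), free (2, 4, 3, 5)); after release of (1, 2, 0, 3) the pool is (3, 6, 3, 8)
  run T_f (needs (0, 6, 2, 2), free (3, 6, 3, 8)); after release of (0, 1, 1, 1) the pool is (3, 7, 4, 9)
  run T_c (needs (1, 2, 4, 9), free (3, 7, 4, 9)); after release of (0, 3, 3, 1) the pool is (3, 10, 7, 10)
  run T_h (needs (0, 7, 3, 8), free (3, 10, 7, 10)); after release of (0, 1, 1, 1) the pool is (3, 11, 8, 11)
  run T_a (needs (2, 0, 4, 2), free (3, 11, 8, 11)); after release of (1, 1, 1, 0) the pool is (4, 12, 9, 11)


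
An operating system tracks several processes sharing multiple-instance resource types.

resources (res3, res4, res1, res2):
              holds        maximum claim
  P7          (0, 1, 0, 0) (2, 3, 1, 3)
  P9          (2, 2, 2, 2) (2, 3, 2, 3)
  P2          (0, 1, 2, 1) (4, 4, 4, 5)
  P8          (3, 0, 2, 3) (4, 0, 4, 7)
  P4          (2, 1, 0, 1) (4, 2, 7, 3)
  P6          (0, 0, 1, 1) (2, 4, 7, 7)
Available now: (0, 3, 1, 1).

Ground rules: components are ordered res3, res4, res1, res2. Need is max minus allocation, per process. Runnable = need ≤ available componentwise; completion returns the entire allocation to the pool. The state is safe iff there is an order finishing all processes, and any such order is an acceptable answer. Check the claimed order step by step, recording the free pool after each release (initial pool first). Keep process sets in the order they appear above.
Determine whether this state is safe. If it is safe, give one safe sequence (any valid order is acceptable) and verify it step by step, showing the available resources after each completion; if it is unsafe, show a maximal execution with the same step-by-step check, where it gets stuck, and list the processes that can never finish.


UNSAFE.
Key observation: after P9, P7 the pool peaks at (2, 6, 3, 3), and each blocked process is short somewhere: P2 on res3, res2; P8 on res2; P4 on res1; P6 on res1, res2.
A maximal execution: P9, P7 — then nothing else fits. Walking it through:
  pool = (0, 3, 1, 1)
  P9: need (0, 1, 0, 1) fits (0, 3, 1, 1); releases (2, 2, 2, 2), pool now (2, 5, 3, 3)
  P7: need (2, 2, 1, 3) fits (2, 5, 3, 3); releases (0, 1, 0, 0), pool now (2, 6, 3, 3)
  blocked: P2 wants (4, 3, 2, 4), pool (2, 6, 3, 3) — not enough res3 and res2
  blocked: P8 wants (1, 0, 2, 4), pool (2, 6, 3, 3) — not enough res2
  blocked: P4 wants (2, 1, 7, 2), pool (2, 6, 3, 3) — not enough res1
  blocked: P6 wants (2, 4, 6, 6), pool (2, 6, 3, 3) — not enough res1 and res2
Processes that can never finish: P2, P8, P4 and P6.


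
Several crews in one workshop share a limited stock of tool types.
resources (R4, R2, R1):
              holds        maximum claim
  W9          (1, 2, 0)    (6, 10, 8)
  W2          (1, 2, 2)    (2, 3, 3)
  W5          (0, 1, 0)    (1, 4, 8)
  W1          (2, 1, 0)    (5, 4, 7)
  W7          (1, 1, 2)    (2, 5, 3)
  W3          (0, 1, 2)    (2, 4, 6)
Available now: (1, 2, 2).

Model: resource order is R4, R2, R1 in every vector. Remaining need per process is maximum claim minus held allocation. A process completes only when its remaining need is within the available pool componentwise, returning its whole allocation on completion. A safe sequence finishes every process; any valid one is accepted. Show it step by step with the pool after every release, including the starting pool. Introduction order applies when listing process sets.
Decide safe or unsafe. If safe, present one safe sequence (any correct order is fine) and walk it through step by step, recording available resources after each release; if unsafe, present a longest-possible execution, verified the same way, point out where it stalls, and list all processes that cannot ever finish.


The state is SAFE; one workable sequence: W2, W3, W7, W5, W1, W9.
Key observation: W2 marks the first exact bind of the order: its need (1, 1, 1) fits the free (1, 2, 2) with zero slack on a requested resource.
Step-by-step check:
  pool = (1, 2, 2)
  run W2 (needs (1, 1, 1), free (1, 2, 2)); after release of (1, 2, 2) the pool is (2, 4, 4)
  run W3 (needs (2, 3, 4), free (2, 4, 4)); after release of (0, 1, 2) the pool is (2, 5, 6)
  run W7 (needs (1, 4, 1), free (2, 5, 6)); after release of (1, 1, 2) the pool is (3, 6, 8)
  run W5 (needs (1, 3, 8), free (3, 6, 8)); after release of (0, 1, 0) the pool is (3, 7, 8)
  run W1 (needs (3, 3, 7), free (3, 7, 8)); after release of (2, 1, 0) the pool is (5, 8, 8)
  run W9 (needs (5, 8, 8), free (5, 8, 8)); after release of (1, 2, 0) the pool is (6, 10, 8)


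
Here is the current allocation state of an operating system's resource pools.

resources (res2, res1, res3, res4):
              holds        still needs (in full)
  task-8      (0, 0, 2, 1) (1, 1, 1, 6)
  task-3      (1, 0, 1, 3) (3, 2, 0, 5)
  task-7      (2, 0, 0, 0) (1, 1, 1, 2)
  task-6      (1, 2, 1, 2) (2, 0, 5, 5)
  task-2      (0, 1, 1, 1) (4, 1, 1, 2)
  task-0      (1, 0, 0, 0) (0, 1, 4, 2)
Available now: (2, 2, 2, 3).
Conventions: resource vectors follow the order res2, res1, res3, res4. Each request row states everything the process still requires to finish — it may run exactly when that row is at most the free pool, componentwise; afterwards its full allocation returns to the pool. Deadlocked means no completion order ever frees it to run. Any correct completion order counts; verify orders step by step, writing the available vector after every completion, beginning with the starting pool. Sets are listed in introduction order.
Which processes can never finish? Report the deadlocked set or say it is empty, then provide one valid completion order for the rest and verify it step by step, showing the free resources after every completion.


Deadlocked set: task-8, task-3, task-6 and task-0.
Key observation: after task-7, task-2 the pool peaks at (4, 3, 3, 4), and each blocked process is short somewhere: task-8 on res4; task-3 on res4; task-6 on res3, res4; task-0 on res3.
One completion order for the rest: task-7, task-2. Walking it through:
  pool = (2, 2, 2, 3)
  task-7: need (1, 1, 1, 2) fits (2, 2, 2, 3); releases (2, 0, 0, 0), pool now (4, 2, 2, 3)
  task-2: need (4, 1, 1, 2) fits (4, 2, 2, 3); releases (0, 1, 1, 1), pool now (4, 3, 3, 4)
The stuck group stays short no matter what:
  task-8 cannot run: need (1, 1, 1, 6) vs free (4, 3, 3, 4) (insufficient res4)
  task-3 cannot run: need (3, 2, 0, 5) vs free (4, 3, 3, 4) (insufficient res4)
  task-6 cannot run: need (2, 0, 5, 5) vs free (4, 3, 3, 4) (insufficient res3 and res4)
  task-0 cannot run: need (0, 1, 4, 2) vs free (4, 3, 3, 4) (insufficient res3)


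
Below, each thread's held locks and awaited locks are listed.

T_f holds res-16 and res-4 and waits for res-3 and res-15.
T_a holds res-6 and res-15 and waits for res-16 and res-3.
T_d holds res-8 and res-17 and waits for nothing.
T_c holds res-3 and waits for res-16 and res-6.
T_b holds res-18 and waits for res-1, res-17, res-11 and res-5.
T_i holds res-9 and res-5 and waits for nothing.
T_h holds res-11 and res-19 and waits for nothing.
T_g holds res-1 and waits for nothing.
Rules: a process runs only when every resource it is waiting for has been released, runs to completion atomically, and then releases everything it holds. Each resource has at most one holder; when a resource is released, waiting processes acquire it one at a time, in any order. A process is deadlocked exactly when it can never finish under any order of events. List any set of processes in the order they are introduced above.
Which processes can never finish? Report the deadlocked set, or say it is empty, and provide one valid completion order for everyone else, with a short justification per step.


Deadlocked: T_f, T_a and T_c.
Key observation: the knot is the closed ring of waits T_f -> T_a -> T_f; T_c is caught in further circular waits.
A valid finishing order for the others: T_i, T_d, T_g, T_h, T_b.
Step-by-step check:
  run T_i (it waits on nothing); releases res-9 and res-5
  run T_d (it waits on nothing); releases res-8 and res-17
  run T_g (it waits on nothing); releases res-1
  run T_h (it waits on nothing); releases res-11 and res-19
  run T_b (all its waits — res-1, res-17, res-11 and res-5 — are resolved); releases res-18


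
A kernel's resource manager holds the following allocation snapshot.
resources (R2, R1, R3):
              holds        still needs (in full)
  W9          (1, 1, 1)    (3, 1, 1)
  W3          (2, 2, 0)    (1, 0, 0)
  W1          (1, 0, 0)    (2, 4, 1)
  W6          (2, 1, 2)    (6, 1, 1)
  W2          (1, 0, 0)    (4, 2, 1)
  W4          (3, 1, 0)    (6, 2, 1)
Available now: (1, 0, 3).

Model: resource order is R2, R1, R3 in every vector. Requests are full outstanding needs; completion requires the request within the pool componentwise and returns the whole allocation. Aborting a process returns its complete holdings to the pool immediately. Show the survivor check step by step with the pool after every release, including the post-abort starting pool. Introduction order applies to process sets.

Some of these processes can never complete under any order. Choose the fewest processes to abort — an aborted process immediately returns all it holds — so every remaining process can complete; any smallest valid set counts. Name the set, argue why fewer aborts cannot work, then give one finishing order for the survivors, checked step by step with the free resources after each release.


The answer: abort W4.
Key observation: W6 was stuck for good until W4 gave back (3, 1, 0); in the order shown it finishes at step 4.
No smaller set exists: with zero aborts the deadlock remains.
The survivors complete as W9, W3, W2, W6, W1. Step-by-step check (starting from the post-abort pool):
  pool = (4, 1, 3)
  W9: need (3, 1, 1) fits (4, 1, 3); releases (1, 1, 1), pool now (5, 2, 4)
  W3: need (1, 0, 0) fits (5, 2, 4); releases (2, 2, 0), pool now (7, 4, 4)
  W2: need (4, 2, 1) fits (7, 4, 4); releases (1, 0, 0), pool now (8, 4, 4)
  W6: need (6, 1, 1) fits (8, 4, 4); releases (2, 1, 2), pool now (10, 5, 6)
  W1: need (2, 4, 1) fits (10, 5, 6); releases (1, 0, 0), pool now (11, 5, 6)


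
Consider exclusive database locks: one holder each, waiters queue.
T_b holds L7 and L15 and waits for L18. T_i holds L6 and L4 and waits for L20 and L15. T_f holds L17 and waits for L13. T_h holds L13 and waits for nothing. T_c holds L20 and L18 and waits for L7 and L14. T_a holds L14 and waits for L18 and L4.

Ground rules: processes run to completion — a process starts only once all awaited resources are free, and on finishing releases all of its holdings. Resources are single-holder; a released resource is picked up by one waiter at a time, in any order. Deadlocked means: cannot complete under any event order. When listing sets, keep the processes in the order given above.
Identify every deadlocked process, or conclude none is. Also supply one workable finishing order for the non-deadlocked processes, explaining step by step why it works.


Deadlocked: T_b, T_i, T_c and T_a.
Key observation: T_b -> T_c -> T_b is a circular wait — nothing in it can go first; T_i and T_a are caught in further circular waits.
A valid finishing order for the others: T_h, T_f.
Step-by-step check:
  run T_h (it waits on nothing); releases L13
  run T_f (all its waits — L13 — are resolved); releases L17


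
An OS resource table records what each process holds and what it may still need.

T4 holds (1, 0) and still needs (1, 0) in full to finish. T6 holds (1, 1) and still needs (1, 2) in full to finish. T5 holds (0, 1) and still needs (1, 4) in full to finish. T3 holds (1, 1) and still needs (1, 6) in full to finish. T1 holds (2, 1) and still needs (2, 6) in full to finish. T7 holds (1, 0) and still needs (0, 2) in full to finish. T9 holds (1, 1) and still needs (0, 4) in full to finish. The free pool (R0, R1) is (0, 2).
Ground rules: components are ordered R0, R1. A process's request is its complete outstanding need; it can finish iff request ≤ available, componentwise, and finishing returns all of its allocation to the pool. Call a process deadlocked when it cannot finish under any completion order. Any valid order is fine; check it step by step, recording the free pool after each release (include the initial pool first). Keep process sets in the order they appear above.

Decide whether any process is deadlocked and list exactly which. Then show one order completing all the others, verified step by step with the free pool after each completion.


Deadlocked: T5, T3, T1 and T9.
Key observation: the pool after T7, T6, T4 is (3, 3); every surviving request exceeds it in R1, so progress ends there.
One completion order for the rest: T7, T6, T4. Walking it through:
  pool = (0, 2)
  T7: need (0, 2) fits (0, 2); releases (1, 0), pool now (1, 2)
  T6: need (1, 2) fits (1, 2); releases (1, 1), pool now (2, 3)
  T4: need (1, 0) fits (2, 3); releases (1, 0), pool now (3, 3)
The blocked processes can never fit:
  blocked: T5 wants (1, 4), pool (3, 3) — not enough R1
  blocked: T3 wants (1, 6), pool (3, 3) — not enough R1
  blocked: T1 wants (2, 6), pool (3, 3) — not enough R1
  blocked: T9 wants (0, 4), pool (3, 3) — not enough R1


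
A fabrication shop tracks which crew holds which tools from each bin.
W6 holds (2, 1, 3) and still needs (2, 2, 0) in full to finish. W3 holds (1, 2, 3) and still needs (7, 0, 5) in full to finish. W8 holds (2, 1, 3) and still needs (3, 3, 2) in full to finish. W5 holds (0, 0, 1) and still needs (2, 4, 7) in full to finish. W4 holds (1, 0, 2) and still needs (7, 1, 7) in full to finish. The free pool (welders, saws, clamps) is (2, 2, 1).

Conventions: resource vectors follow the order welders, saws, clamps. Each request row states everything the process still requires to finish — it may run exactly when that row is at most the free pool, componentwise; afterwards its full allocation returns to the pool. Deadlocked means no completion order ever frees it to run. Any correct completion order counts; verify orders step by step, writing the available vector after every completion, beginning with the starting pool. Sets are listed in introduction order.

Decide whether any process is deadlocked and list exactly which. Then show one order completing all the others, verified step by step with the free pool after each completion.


Deadlocked set: W3 and W4.
Key observation: after W6, W8, W5 complete, (6, 4, 8) is the best the pool ever gets, yet each leftover process wants more welders.
A valid finishing order for the others: W6, W8, W5. Step-by-step check:
  pool = (2, 2, 1)
  W6 needs (2, 2, 0) <= (2, 2, 1) -> finishes; pool += (2, 1, 3) = (4, 3, 4)
  W8 needs (3, 3, 2) <= (4, 3, 4) -> finishes; pool += (2, 1, 3) = (6, 4, 7)
  W5 needs (2, 4, 7) <= (6, 4, 7) -> finishes; pool += (0, 0, 1) = (6, 4, 8)
The blocked processes can never fit:
  W3 cannot run: need (7, 0, 5) vs free (6, 4, 8) (insufficient welders)
  W4 cannot run: need (7, 1, 7) vs free (6, 4, 8) (insufficient welders)


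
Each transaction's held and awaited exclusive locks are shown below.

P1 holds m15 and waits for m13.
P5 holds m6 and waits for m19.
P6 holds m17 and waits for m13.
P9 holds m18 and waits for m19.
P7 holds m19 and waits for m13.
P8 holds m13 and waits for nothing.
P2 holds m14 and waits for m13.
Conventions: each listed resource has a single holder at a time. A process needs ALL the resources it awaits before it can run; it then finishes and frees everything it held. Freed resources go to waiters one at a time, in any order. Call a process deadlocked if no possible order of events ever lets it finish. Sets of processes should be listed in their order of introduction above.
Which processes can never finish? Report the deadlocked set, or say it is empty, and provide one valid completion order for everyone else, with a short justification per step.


No process is deadlocked.
Key observation: every chain of waits terminates; starting from the processes that wait on nothing, all the rest unlock in turn.
A valid finishing order for the others: P8, P7, P2, P5, P9, P6, P1.
Verifying each step:
  run P8 (it waits on nothing); releases m13
  run P7 (all its waits — m13 — are resolved); releases m19
  run P2 (all its waits — m13 — are resolved); releases m14
  run P5 (all its waits — m19 — are resolved); releases m6
  run P9 (all its waits — m19 — are resolved); releases m18
  run P6 (all its waits — m13 — are resolved); releases m17
  run P1 (all its waits — m13 — are resolved); releases m15


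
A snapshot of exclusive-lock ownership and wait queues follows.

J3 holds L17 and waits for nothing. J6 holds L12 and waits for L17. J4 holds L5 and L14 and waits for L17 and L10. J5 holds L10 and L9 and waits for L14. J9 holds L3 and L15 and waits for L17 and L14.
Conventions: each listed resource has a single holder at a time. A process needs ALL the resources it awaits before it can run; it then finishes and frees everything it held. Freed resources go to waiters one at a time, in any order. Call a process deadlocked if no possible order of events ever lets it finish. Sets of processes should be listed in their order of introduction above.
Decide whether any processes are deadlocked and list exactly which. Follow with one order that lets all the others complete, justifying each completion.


Deadlocked: J4, J5 and J9.
Key observation: the loop J4 -> J5 -> J4 blocks itself forever; J9 waits into the deadlock from upstream.
The rest can finish in the order J3, J6.
Walking it through:
  J3: no waits; runs immediately, freeing L17
  J6: everything it awaited (L17) is free; runs, freeing L12


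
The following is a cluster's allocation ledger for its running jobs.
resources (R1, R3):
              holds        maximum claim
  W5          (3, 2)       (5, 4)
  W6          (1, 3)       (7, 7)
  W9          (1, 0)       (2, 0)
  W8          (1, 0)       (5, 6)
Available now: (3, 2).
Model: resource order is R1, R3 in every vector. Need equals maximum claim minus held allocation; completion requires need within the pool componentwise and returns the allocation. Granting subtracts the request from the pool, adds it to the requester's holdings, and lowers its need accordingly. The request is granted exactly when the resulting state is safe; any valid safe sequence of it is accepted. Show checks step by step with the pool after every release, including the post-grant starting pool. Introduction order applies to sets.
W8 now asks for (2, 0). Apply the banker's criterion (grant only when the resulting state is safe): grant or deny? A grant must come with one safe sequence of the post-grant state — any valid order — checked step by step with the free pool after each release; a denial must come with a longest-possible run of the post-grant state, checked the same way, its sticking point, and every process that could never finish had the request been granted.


DENY — the pretend-granted state is unsafe.
Key observation: after W9, W5 the pool peaks at (5, 4), and each blocked process is short somewhere: W6 on R1; W8 on R3.
After a pretend grant, a maximal execution: W9, W5 — then nothing else fits. Walking it through:
  pool = (1, 2)
  run W9 (needs (1, 0), free (1, 2)); after release of (1, 0) the pool is (2, 2)
  run W5 (needs (2, 2), free (2, 2)); after release of (3, 2) the pool is (5, 4)
  W6 still needs (6, 4) but only (5, 4) is free — short on R1
  W8 still needs (2, 6) but only (5, 4) is free — short on R3
Had the request been granted, W6 and W8 could never finish.


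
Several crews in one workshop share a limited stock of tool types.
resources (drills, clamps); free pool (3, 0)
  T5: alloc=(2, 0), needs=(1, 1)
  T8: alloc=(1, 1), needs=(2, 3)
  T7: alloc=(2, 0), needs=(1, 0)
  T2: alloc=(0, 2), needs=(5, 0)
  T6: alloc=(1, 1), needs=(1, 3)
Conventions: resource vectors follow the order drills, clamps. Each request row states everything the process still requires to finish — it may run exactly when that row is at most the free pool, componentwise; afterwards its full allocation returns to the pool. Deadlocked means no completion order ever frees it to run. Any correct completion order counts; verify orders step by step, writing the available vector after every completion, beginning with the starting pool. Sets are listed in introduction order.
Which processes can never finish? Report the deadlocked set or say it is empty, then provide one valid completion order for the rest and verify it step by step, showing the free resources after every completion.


The deadlocked set is T8 and T6.
Key observation: the wall is clamps: completing T7, T2, T5 brings the pool only to (7, 2), and all the rest need more.
A valid finishing order for the others: T7, T2, T5. Check, step by step:
  pool = (3, 0)
  T7: need (1, 0) fits (3, 0); releases (2, 0), pool now (5, 0)
  T2: need (5, 0) fits (5, 0); releases (0, 2), pool now (5, 2)
  T5: need (1, 1) fits (5, 2); releases (2, 0), pool now (7, 2)
None of the blocked processes ever fits:
  T8 still needs (2, 3) but only (7, 2) is free — short on clamps
  T6 still needs (1, 3) but only (7, 2) is free — short on clamps


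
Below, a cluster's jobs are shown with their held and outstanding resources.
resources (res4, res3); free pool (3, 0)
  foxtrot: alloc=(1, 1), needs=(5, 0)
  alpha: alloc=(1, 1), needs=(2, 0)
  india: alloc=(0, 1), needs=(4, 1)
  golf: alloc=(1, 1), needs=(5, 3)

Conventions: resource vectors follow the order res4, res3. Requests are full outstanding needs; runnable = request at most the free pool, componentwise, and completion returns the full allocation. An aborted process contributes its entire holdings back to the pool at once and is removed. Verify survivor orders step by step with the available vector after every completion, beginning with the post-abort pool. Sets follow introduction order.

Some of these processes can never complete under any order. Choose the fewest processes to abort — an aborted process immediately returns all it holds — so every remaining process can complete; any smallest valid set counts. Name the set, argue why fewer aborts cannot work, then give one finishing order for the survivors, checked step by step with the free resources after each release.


Abort golf.
Key observation: no ordering could ever have run foxtrot before the abort of golf; with (1, 1) back in the pool it fits at step 3.
No smaller set exists: with zero aborts the deadlock remains.
One survivor order: alpha, india, foxtrot. Verifying each step (post-abort pool first):
  pool = (4, 1)
  run alpha (needs (2, 0), free (4, 1)); after release of (1, 1) the pool is (5, 2)
  run india (needs (4, 1), free (5, 2)); after release of (0, 1) the pool is (5, 3)
  run foxtrot (needs (5, 0), free (5, 3)); after release of (1, 1) the pool is (6, 4)


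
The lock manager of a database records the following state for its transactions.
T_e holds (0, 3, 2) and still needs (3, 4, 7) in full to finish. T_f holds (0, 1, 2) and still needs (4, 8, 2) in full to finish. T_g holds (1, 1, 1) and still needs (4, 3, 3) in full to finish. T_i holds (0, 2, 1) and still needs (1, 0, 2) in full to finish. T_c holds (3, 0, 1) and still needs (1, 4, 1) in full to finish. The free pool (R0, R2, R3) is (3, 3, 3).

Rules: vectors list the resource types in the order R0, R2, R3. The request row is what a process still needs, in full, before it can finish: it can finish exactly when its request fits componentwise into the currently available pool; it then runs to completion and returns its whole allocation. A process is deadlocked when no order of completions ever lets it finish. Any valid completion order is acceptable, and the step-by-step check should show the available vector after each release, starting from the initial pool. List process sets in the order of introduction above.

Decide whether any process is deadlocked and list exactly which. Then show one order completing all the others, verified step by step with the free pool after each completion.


The deadlocked set is T_e and T_f.
Key observation: after T_i, T_c, T_g the pool peaks at (7, 6, 6), and each blocked process is short somewhere: T_e on R3; T_f on R2.
One completion order for the rest: T_i, T_c, T_g. Verifying each step:
  pool = (3, 3, 3)
  T_i needs (1, 0, 2) <= (3, 3, 3) -> finishes; pool += (0, 2, 1) = (3, 5, 4)
  T_c needs (1, 4, 1) <= (3, 5, 4) -> finishes; pool += (3, 0, 1) = (6, 5, 5)
  T_g needs (4, 3, 3) <= (6, 5, 5) -> finishes; pool += (1, 1, 1) = (7, 6, 6)
The blocked processes can never fit:
  blocked: T_e wants (3, 4, 7), pool (7, 6, 6) — not enough R3
  blocked: T_f wants (4, 8, 2), pool (7, 6, 6) — not enough R2


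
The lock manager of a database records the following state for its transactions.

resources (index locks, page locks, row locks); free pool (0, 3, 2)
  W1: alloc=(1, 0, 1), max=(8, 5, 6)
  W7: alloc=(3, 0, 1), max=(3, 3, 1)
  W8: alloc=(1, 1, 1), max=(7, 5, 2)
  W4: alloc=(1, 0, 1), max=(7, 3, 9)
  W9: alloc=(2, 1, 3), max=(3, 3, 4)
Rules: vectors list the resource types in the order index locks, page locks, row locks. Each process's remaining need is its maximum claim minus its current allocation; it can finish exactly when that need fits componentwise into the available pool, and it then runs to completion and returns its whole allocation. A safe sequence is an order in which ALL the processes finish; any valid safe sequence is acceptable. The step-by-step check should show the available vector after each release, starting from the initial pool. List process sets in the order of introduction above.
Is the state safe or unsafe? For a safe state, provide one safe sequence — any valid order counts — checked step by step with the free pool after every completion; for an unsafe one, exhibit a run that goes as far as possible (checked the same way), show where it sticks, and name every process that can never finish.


UNSAFE.
Key observation: once W7, W9 finish, the pool peaks at (5, 4, 6) — and every remaining process still needs more index locks than that.
The run W7, W9 cannot be extended any further. Walking it through:
  pool = (0, 3, 2)
  W7 needs (0, 3, 0) <= (0, 3, 2) -> finishes; pool += (3, 0, 1) = (3, 3, 3)
  W9 needs (1, 2, 1) <= (3, 3, 3) -> finishes; pool += (2, 1, 3) = (5, 4, 6)
  blocked: W1 wants (7, 5, 5), pool (5, 4, 6) — not enough index locks and page locks
  blocked: W8 wants (6, 4, 1), pool (5, 4, 6) — not enough index locks
  blocked: W4 wants (6, 3, 8), pool (5, 4, 6) — not enough index locks and row locks
Processes that can never finish: W1, W8 and W4.


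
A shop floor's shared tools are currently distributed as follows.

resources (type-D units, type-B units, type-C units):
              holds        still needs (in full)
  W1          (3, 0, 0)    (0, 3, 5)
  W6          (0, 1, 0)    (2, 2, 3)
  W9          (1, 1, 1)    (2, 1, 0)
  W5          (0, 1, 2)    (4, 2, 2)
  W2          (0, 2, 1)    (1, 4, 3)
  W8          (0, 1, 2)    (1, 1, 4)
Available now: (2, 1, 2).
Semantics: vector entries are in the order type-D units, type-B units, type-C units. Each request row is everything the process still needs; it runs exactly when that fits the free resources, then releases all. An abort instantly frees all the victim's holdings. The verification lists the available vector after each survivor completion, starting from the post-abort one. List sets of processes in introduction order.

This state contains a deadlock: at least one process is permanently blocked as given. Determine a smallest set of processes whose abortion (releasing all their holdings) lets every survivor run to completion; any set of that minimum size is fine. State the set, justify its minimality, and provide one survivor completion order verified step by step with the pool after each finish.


Minimum abort set: W8.
Key observation: the returned (0, 1, 2) from W8 is what brings W1 — unrunnable before, under any order — into play at step 2.
No smaller set exists: with zero aborts the deadlock remains.
One survivor order: W9, W1, W6, W2, W5. Walking it through (post-abort pool first):
  pool = (2, 2, 4)
  run W9 (needs (2, 1, 0), free (2, 2, 4)); after release of (1, 1, 1) the pool is (3, 3, 5)
  run W1 (needs (0, 3, 5), free (3, 3, 5)); after release of (3, 0, 0) the pool is (6, 3, 5)
  run W6 (needs (2, 2, 3), free (6, 3, 5)); after release of (0, 1, 0) the pool is (6, 4, 5)
  run W2 (needs (1, 4, 3), free (6, 4, 5)); after release of (0, 2, 1) the pool is (6, 6, 6)
  run W5 (needs (4, 2, 2), free (6, 6, 6)); after release of (0, 1, 2) the pool is (6, 7, 8)
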